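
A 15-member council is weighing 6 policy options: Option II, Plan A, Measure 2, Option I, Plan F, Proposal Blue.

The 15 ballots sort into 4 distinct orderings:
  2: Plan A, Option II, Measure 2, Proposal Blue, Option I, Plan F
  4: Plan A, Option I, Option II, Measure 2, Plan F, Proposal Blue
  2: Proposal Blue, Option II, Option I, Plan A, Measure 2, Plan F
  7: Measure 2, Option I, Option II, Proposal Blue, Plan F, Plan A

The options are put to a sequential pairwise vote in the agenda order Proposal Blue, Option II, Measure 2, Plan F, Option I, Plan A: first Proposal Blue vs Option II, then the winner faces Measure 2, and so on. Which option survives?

Round 1: Proposal Blue vs Option II — 2–13, Option II advances.
Round 2: Option II vs Measure 2 — 8–7, Option II advances.
Round 3: Option II vs Plan F — 15–0, Option II advances.
Round 4: Option II vs Option I — 4–11, Option I advances.
Round 5: Option I vs Plan A — 9–6, Option I advances.
Option I survives the agenda.

Option I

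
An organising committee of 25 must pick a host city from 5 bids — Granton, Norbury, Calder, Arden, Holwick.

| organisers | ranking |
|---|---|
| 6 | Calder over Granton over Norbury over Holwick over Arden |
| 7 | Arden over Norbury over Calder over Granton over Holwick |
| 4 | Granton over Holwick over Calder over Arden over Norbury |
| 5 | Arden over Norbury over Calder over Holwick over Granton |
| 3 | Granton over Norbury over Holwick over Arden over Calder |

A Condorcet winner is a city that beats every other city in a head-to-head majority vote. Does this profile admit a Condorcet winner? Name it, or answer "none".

none

Pairwise majorities:
Granton vs Norbury: Granton preferred on 6+4+3 = 13 ballots; Granton wins 13–12.
Granton vs Calder: Calder wins 18–7.
Granton vs Arden: Granton is ranked higher on 6+4+3 = 13 ballots, Arden on 12. Granton wins 13–12.
Granton vs Holwick: Granton, 20–5.
Norbury vs Calder: Norbury preferred on 7+5+3 = 15 ballots; Norbury wins 15–10.
Norbury vs Arden: Norbury is ranked higher on 6+3 = 9 ballots, Arden on 16. Arden wins 16–9.
Norbury vs Holwick: 21 to 4, Norbury.
Calder vs Arden: Arden wins 15–10.
Calder vs Holwick: 18 to 7, Calder.
Arden vs Holwick: Arden is ranked higher on 7+5 = 12 ballots, Holwick on 13. Holwick wins 13–12.
No city is unbeaten: Granton loses to Calder; Norbury loses to Granton; Calder loses to Norbury; Arden loses to Granton; Holwick loses to Granton. In particular Granton → Norbury → Calder → Granton is a majority cycle — no Condorcet winner exists.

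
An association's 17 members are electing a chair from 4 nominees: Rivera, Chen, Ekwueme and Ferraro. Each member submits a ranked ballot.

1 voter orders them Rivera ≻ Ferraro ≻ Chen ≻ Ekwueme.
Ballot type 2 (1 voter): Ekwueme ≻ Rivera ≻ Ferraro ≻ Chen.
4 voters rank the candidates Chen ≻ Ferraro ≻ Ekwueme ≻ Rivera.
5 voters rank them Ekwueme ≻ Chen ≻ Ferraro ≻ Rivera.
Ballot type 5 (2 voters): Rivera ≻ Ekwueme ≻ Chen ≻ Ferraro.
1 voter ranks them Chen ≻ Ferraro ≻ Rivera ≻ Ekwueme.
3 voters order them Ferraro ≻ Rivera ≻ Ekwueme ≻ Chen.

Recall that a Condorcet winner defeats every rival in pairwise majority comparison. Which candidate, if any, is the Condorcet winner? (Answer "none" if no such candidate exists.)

Pairwise majorities:
Rivera vs Chen: Chen, 10–7.
Rivera vs Ekwueme: Ekwueme, 10–7.
Rivera–Ferraro: Ferraro 13–4.
Chen–Ekwueme: Ekwueme 11–6.
Chen–Ferraro: Chen 12–5.
Ekwueme vs Ferraro: Ferraro wins 9–8.
Each candidate drops at least one matchup (Rivera loses to Chen; Chen loses to Ekwueme; Ekwueme loses to Ferraro; Ferraro loses to Chen); the cycle Chen > Ferraro > Ekwueme > Chen rules out a Condorcet winner.

none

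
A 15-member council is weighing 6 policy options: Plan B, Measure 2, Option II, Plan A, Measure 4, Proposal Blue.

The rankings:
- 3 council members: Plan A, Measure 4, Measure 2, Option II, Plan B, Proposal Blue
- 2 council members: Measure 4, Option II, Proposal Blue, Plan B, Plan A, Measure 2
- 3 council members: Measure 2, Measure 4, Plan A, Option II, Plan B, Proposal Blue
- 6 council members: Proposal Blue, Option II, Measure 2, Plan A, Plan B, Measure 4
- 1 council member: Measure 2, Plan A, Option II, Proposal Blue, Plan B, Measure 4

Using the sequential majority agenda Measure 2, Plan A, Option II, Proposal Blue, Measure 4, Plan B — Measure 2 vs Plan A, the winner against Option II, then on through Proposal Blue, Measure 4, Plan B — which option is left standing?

Measure 4

Round 1: Measure 2 vs Plan A — 10–5, Measure 2 advances.
Round 2: Measure 2 vs Option II — 7–8, Option II advances.
Round 3: Option II vs Proposal Blue — 9–6, Option II advances.
Round 4: Option II vs Measure 4 — 7–8, Measure 4 advances.
Round 5: Measure 4 vs Plan B — 8–7, Measure 4 advances.
Measure 4 survives the agenda.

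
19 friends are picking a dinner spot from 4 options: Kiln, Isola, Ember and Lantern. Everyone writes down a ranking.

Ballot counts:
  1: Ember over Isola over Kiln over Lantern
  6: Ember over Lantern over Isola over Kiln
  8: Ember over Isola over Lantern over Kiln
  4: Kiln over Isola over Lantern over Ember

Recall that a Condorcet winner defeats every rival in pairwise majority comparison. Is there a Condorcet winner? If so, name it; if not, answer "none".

Ember

Pairwise majorities:
Kiln–Isola: Isola 15–4.
Kiln–Ember: Ember 15–4.
Kiln vs Lantern: Lantern, 14–5.
Isola–Ember: Ember 15–4.
Isola vs Lantern: Isola wins 13–6.
Ember–Lantern: Ember 15–4.
Only Ember has no losses; Ember is the Condorcet winner.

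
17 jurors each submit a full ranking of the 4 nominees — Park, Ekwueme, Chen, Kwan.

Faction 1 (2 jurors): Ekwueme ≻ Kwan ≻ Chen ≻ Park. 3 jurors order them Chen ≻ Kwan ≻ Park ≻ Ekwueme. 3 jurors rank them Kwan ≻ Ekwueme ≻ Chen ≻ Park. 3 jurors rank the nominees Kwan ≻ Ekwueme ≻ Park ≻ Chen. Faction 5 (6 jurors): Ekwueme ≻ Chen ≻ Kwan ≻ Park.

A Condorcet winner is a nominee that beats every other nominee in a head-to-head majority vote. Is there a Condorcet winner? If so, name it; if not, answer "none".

none

Check each pair by majority over 17 ballots:
Park vs Ekwueme: Ekwueme, 14–3.
Park vs Chen: Chen, 14–3.
Park vs Kwan: 0 for Park, 17 for Kwan — Kwan by 17–0.
Ekwueme vs Chen: 2+3+3+6 = 14 for Ekwueme, 3 for Chen — Ekwueme by 14–3.
Ekwueme vs Kwan: Ekwueme is ranked higher on 2+6 = 8 ballots, Kwan on 9. Kwan wins 9–8.
Chen–Kwan: Chen 9–8.
Every nominee loses at least once (Park loses to Ekwueme; Ekwueme loses to Kwan; Chen loses to Ekwueme; Kwan loses to Chen). The majority relation contains the cycle Ekwueme > Chen > Kwan > Ekwueme, so there is no Condorcet winner.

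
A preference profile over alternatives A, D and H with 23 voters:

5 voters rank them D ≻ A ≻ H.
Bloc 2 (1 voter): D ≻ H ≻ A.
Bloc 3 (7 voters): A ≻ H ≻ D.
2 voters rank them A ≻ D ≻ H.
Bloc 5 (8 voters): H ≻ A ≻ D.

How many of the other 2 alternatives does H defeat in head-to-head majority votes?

1

H against each rival (23 voters):
H vs A: 1+8 = 9 for H, 14 for A — A by 14–9.
H vs D: H preferred on 7+8 = 15 ballots; H wins 15–8.
H beats D; loses to A — 1 pairwise win.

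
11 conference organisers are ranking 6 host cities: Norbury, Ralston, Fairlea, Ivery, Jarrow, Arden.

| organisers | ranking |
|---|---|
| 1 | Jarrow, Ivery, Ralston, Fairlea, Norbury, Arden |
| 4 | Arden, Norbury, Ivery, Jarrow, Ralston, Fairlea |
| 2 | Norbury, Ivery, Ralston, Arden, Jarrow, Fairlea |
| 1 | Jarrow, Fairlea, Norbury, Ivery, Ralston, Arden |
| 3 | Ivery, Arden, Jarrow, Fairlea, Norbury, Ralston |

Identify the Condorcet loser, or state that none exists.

Fairlea

Head-to-head results (11 organisers):
Norbury vs Ralston: Norbury, 10–1.
Norbury–Fairlea: Norbury 6–5.
Norbury vs Ivery: 7 to 4, Norbury.
Norbury vs Jarrow: Norbury, 6–5.
Norbury vs Arden: Norbury is ranked higher on 1+2+1 = 4 ballots, Arden on 7. Arden wins 7–4.
Ralston vs Fairlea: Ralston, 7–4.
Ralston vs Ivery: Ivery wins 11–0.
Ralston vs Jarrow: 2 to 9, Jarrow.
Ralston vs Arden: Arden, 7–4.
Fairlea vs Ivery: Fairlea is ranked higher on 1 ballot, Ivery on 10. Ivery wins 10–1.
Fairlea vs Jarrow: 0 to 11, Jarrow.
Fairlea vs Arden: Arden, 9–2.
Ivery vs Jarrow: Ivery is ranked higher on 4+2+3 = 9 ballots, Jarrow on 2. Ivery wins 9–2.
Ivery vs Arden: 1+2+1+3 = 7 for Ivery, 4 for Arden — Ivery by 7–4.
Jarrow vs Arden: Jarrow is ranked higher on 1+1 = 2 ballots, Arden on 9. Arden wins 9–2.
Only Fairlea has no wins; Fairlea is the Condorcet loser.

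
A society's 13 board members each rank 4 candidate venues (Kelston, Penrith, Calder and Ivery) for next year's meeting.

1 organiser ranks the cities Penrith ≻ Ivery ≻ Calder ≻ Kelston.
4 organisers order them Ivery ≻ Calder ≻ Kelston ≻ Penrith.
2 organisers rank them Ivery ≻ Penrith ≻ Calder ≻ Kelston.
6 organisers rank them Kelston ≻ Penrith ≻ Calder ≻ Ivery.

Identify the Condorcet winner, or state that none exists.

none

Head-to-head results (13 organisers):
Kelston vs Penrith: Kelston wins 10–3.
Kelston vs Calder: Calder, 7–6.
Kelston vs Ivery: Ivery wins 7–6.
Penrith–Calder: Penrith 9–4.
Penrith–Ivery: Penrith 7–6.
Calder vs Ivery: Ivery, 7–6.
Every city loses at least once (Kelston loses to Calder; Penrith loses to Kelston; Calder loses to Penrith; Ivery loses to Penrith). The majority relation contains the cycle Kelston > Penrith > Calder > Kelston, so there is no Condorcet winner.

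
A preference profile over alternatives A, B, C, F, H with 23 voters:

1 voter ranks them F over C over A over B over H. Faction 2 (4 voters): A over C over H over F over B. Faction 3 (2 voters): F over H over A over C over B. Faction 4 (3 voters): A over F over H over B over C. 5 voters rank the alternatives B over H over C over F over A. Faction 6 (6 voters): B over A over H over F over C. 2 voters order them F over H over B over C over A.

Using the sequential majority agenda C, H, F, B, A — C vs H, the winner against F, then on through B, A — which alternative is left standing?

B

Round 1: C vs H — 5–18, H advances.
Round 2: H vs F — 15–8, H advances.
Round 3: H vs B — 11–12, B advances.
Round 4: B vs A — 13–10, B advances.
B survives the agenda.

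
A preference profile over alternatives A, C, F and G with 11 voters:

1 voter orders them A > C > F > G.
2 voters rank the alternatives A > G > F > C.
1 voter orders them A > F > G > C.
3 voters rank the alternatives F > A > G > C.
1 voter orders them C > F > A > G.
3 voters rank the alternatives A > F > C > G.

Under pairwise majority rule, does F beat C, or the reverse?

F

Ballots ranking F above C: 2 + 1 + 3 + 3 = 9.
Ballots ranking C above F: 11 − 9 = 2.
F wins the head-to-head 9–2.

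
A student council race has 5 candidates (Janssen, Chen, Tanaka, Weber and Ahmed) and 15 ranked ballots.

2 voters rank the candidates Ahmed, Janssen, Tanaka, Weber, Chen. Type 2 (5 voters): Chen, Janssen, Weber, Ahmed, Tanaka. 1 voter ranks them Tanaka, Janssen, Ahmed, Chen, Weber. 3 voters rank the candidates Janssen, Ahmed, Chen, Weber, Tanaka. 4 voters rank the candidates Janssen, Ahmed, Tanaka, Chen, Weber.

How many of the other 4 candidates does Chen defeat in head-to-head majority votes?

Chen against each rival (15 voters):
Chen vs Janssen: Chen is ranked higher on 5 ballots, Janssen on 10. Janssen wins 10–5.
Chen vs Tanaka: Chen, 8–7.
Chen vs Weber: 5+1+3+4 = 13 for Chen, 2 for Weber — Chen by 13–2.
Chen vs Ahmed: Ahmed wins 10–5.
Chen beats Tanaka, Weber; loses to Janssen, Ahmed — 2 pairwise wins.

2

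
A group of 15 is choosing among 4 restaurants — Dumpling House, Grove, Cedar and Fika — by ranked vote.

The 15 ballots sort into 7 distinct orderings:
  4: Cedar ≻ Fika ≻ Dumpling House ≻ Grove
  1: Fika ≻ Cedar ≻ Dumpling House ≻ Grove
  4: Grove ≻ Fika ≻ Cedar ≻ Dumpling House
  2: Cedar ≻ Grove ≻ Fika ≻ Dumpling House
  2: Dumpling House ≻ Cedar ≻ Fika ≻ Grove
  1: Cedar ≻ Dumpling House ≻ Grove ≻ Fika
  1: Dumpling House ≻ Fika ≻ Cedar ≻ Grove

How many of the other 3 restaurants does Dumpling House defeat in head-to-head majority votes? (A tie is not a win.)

1

Dumpling House against each rival (15 friends):
Dumpling House vs Grove: 4+1+2+1+1 = 9 for Dumpling House, 6 for Grove — Dumpling House by 9–6.
Dumpling House vs Cedar: Dumpling House is ranked higher on 2+1 = 3 ballots, Cedar on 12. Cedar wins 12–3.
Dumpling House vs Fika: Fika, 11–4.
Dumpling House beats Grove; loses to Cedar, Fika — 1 pairwise win.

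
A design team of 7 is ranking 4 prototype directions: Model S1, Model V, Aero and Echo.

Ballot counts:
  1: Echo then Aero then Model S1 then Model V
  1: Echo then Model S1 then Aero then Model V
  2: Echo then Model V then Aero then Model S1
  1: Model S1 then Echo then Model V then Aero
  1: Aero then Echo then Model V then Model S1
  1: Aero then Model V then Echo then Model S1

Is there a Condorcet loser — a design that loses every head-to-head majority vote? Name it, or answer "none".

Model S1

Head-to-head results (7 engineers):
Model S1–Model V: Model V 4–3.
Model S1–Aero: Aero 5–2.
Model S1 vs Echo: 1 for Model S1, 6 for Echo — Echo by 6–1.
Model V vs Aero: Aero wins 4–3.
Model V vs Echo: Echo wins 6–1.
Aero vs Echo: Echo, 5–2.
Model S1 loses to every other design — it is the Condorcet loser.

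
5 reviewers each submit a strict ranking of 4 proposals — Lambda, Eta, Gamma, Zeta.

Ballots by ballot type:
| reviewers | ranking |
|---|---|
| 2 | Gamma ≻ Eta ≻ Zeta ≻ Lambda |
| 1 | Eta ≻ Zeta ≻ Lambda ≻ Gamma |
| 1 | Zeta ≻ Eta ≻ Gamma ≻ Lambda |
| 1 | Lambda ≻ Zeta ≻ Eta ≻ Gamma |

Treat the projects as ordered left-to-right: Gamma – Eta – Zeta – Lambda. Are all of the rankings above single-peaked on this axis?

Axis positions: Gamma=1, Eta=2, Zeta=3, Lambda=4.
Ballot type 1 (peak Gamma at position 1): ranking walks positions 1-2-3-4, expanding outward from the peak — single-peaked.
Ballot type 2 (peak Eta at position 2): ranking walks positions 2-3-4-1, expanding outward from the peak — single-peaked.
Ballot type 3 (peak Zeta at position 3): ranking walks positions 3-2-1-4, expanding outward from the peak — single-peaked.
Ballot type 4 (peak Lambda at position 4): ranking walks positions 4-3-2-1, expanding outward from the peak — single-peaked.
Every ranking is single-peaked on this axis.

yes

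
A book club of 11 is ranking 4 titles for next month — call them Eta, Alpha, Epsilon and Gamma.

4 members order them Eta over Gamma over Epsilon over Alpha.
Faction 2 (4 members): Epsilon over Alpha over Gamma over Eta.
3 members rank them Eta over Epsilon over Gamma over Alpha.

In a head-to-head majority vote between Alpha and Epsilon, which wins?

Epsilon

No ballot ranks Alpha above Epsilon: 0.
Ballots ranking Epsilon above Alpha: 11 − 0 = 11.
Epsilon wins the head-to-head 11–0.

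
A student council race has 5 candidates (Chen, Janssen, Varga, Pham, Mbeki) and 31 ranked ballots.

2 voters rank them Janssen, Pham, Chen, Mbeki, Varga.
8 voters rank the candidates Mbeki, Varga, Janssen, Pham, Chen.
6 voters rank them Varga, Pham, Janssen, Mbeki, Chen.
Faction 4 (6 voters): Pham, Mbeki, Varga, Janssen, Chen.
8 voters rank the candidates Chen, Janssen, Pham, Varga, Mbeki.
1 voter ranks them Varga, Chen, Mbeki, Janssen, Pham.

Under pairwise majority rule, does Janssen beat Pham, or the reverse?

Ballots ranking Janssen above Pham: 2 + 8 + 8 + 1 = 19.
Ballots ranking Pham above Janssen: 31 − 19 = 12.
Janssen wins the head-to-head 19–12.

Janssen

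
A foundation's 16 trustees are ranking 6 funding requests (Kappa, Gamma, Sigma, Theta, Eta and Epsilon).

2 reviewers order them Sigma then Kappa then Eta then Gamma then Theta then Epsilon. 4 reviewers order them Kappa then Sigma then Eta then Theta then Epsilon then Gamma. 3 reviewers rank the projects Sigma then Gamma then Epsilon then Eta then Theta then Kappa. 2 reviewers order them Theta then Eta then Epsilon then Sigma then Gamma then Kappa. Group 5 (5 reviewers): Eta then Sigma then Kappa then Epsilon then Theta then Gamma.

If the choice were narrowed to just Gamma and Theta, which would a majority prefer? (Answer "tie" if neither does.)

Theta

Ballots ranking Gamma above Theta: 2 + 3 = 5.
Ballots ranking Theta above Gamma: 16 − 5 = 11.
Theta wins the head-to-head 11–5.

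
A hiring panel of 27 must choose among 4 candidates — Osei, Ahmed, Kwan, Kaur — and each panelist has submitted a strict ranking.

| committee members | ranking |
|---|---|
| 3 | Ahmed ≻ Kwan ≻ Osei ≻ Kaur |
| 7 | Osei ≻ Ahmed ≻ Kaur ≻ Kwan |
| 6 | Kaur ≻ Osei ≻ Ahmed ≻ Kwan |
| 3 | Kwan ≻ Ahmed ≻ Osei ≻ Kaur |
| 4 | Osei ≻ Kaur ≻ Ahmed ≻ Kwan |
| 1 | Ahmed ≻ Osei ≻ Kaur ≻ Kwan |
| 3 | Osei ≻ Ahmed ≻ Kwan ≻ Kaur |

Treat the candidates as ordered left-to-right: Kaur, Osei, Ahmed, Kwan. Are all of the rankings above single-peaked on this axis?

yes

Axis positions: Kaur=1, Osei=2, Ahmed=3, Kwan=4.
Type 1 (peak Ahmed at position 3): ranking walks positions 3-4-2-1, expanding outward from the peak — single-peaked.
Type 2 (peak Osei at position 2): ranking walks positions 2-3-1-4, expanding outward from the peak — single-peaked.
Type 3 (peak Kaur at position 1): ranking walks positions 1-2-3-4, expanding outward from the peak — single-peaked.
Type 4 (peak Kwan at position 4): ranking walks positions 4-3-2-1, expanding outward from the peak — single-peaked.
Type 5 (peak Osei at position 2): ranking walks positions 2-1-3-4, expanding outward from the peak — single-peaked.
Type 6 (peak Ahmed at position 3): ranking walks positions 3-2-1-4, expanding outward from the peak — single-peaked.
Type 7 (peak Osei at position 2): ranking walks positions 2-3-4-1, expanding outward from the peak — single-peaked.
Every ranking is single-peaked on this axis.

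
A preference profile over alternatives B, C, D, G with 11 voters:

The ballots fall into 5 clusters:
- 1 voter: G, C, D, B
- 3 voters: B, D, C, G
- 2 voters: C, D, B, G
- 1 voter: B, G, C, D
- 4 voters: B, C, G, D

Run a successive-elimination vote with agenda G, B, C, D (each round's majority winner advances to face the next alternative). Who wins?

Round 1: G vs B — 1–10, B advances.
Round 2: B vs C — 8–3, B advances.
Round 3: B vs D — 8–3, B advances.
B survives the agenda.

B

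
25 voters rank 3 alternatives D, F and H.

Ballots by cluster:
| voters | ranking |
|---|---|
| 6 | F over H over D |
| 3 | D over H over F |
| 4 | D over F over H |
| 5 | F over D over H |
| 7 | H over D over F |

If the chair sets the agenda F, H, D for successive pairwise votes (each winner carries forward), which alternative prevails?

Round 1: F vs H — 15–10, F advances.
Round 2: F vs D — 11–14, D advances.
D survives the agenda.

D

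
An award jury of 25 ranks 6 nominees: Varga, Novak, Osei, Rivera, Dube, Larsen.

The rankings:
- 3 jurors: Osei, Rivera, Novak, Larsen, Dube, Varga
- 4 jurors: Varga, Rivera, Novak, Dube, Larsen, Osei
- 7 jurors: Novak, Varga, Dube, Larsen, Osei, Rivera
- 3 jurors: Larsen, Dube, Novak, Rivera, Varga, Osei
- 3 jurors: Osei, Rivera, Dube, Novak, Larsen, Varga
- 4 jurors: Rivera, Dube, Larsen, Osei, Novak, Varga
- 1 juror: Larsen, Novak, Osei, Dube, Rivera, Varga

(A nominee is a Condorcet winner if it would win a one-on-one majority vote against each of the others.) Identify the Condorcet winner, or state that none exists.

Head-to-head results (25 jurors):
Varga vs Novak: 4 to 21, Novak.
Varga vs Osei: 4+7+3 = 14 for Varga, 11 for Osei — Varga by 14–11.
Varga vs Rivera: Varga is ranked higher on 4+7 = 11 ballots, Rivera on 14. Rivera wins 14–11.
Varga vs Dube: Varga is ranked higher on 4+7 = 11 ballots, Dube on 14. Dube wins 14–11.
Varga vs Larsen: Varga preferred on 4+7 = 11 ballots; Larsen wins 14–11.
Novak vs Osei: 15 to 10, Novak.
Novak vs Rivera: Novak is ranked higher on 7+3+1 = 11 ballots, Rivera on 14. Rivera wins 14–11.
Novak vs Dube: 15 to 10, Novak.
Novak vs Larsen: Novak is ranked higher on 3+4+7+3 = 17 ballots, Larsen on 8. Novak wins 17–8.
Osei vs Rivera: Osei is ranked higher on 3+7+3+1 = 14 ballots, Rivera on 11. Osei wins 14–11.
Osei vs Dube: 3+3+1 = 7 for Osei, 18 for Dube — Dube by 18–7.
Osei vs Larsen: Osei preferred on 3+3 = 6 ballots; Larsen wins 19–6.
Rivera vs Dube: Rivera preferred on 3+4+3+4 = 14 ballots; Rivera wins 14–11.
Rivera vs Larsen: Rivera is ranked higher on 3+4+3+4 = 14 ballots, Larsen on 11. Rivera wins 14–11.
Dube vs Larsen: Dube preferred on 4+7+3+4 = 18 ballots; Dube wins 18–7.
Each nominee drops at least one matchup (Varga loses to Novak; Novak loses to Rivera; Osei loses to Varga; Rivera loses to Osei; Dube loses to Novak; Larsen loses to Novak); the cycle Varga → Osei → Rivera → Varga rules out a Condorcet winner.

none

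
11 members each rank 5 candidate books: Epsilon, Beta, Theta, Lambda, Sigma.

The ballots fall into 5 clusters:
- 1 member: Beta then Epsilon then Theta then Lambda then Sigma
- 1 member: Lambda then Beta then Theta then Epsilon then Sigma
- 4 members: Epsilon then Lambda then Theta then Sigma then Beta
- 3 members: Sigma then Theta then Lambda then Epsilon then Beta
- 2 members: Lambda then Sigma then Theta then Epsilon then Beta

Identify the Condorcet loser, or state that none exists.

Beta

Pairwise majorities:
Epsilon vs Beta: Epsilon preferred on 4+3+2 = 9 ballots; Epsilon wins 9–2.
Epsilon vs Theta: Theta wins 6–5.
Epsilon vs Lambda: 1+4 = 5 for Epsilon, 6 for Lambda — Lambda by 6–5.
Epsilon vs Sigma: Epsilon preferred on 1+1+4 = 6 ballots; Epsilon wins 6–5.
Beta vs Theta: Beta is ranked higher on 1+1 = 2 ballots, Theta on 9. Theta wins 9–2.
Beta–Lambda: Lambda 10–1.
Beta–Sigma: Sigma 9–2.
Theta vs Lambda: Theta preferred on 1+3 = 4 ballots; Lambda wins 7–4.
Theta vs Sigma: Theta, 6–5.
Lambda vs Sigma: Lambda wins 8–3.
Beta is beaten in every head-to-head and is the Condorcet loser.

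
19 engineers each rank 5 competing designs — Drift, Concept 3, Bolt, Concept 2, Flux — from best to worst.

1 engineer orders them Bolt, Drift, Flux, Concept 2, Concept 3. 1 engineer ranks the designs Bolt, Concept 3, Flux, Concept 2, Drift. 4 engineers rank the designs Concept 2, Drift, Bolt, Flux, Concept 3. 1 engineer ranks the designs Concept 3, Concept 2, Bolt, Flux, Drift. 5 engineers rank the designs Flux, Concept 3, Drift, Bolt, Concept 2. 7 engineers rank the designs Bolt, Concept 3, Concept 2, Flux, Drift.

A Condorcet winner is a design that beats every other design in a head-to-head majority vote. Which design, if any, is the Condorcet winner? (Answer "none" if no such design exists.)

Check each pair by majority over 19 ballots:
Drift vs Concept 3: 1+4 = 5 for Drift, 14 for Concept 3 — Concept 3 by 14–5.
Drift vs Bolt: Drift preferred on 4+5 = 9 ballots; Bolt wins 10–9.
Drift vs Concept 2: 6 to 13, Concept 2.
Drift vs Flux: Flux wins 14–5.
Concept 3 vs Bolt: 1+5 = 6 for Concept 3, 13 for Bolt — Bolt by 13–6.
Concept 3 vs Concept 2: Concept 3 wins 14–5.
Concept 3 vs Flux: Flux wins 10–9.
Bolt vs Concept 2: Bolt, 14–5.
Bolt vs Flux: Bolt preferred on 1+1+4+1+7 = 14 ballots; Bolt wins 14–5.
Concept 2 vs Flux: 12 to 7, Concept 2.
Bolt wins every pairwise contest, so Bolt is the Condorcet winner.

Bolt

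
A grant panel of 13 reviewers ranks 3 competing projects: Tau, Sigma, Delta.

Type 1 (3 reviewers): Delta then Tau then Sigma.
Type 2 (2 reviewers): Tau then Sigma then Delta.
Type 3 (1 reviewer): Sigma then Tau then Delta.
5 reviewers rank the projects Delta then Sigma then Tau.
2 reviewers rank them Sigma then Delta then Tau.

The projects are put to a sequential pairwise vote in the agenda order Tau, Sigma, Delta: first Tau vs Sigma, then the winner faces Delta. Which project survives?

Delta

Round 1: Tau vs Sigma — 5–8, Sigma advances.
Round 2: Sigma vs Delta — 5–8, Delta advances.
Delta survives the agenda.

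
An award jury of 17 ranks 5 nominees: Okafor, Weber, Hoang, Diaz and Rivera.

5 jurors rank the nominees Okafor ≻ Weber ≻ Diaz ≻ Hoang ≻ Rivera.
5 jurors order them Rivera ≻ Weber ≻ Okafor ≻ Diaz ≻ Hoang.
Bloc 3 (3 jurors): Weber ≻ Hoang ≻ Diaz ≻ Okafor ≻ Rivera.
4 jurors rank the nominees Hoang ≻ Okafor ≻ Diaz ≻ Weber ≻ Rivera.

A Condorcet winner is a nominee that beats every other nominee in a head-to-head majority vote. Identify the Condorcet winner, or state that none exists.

Okafor

Check each pair by majority over 17 ballots:
Okafor vs Weber: Okafor preferred on 5+4 = 9 ballots; Okafor wins 9–8.
Okafor vs Hoang: 5+5 = 10 for Okafor, 7 for Hoang — Okafor by 10–7.
Okafor vs Diaz: 5+5+4 = 14 for Okafor, 3 for Diaz — Okafor by 14–3.
Okafor vs Rivera: Okafor preferred on 5+3+4 = 12 ballots; Okafor wins 12–5.
Weber vs Hoang: Weber is ranked higher on 5+5+3 = 13 ballots, Hoang on 4. Weber wins 13–4.
Weber vs Diaz: 13 to 4, Weber.
Weber vs Rivera: Weber preferred on 5+3+4 = 12 ballots; Weber wins 12–5.
Hoang vs Diaz: Hoang is ranked higher on 3+4 = 7 ballots, Diaz on 10. Diaz wins 10–7.
Hoang vs Rivera: 5+3+4 = 12 for Hoang, 5 for Rivera — Hoang by 12–5.
Diaz vs Rivera: Diaz preferred on 5+3+4 = 12 ballots; Diaz wins 12–5.
Okafor defeats every rival head-to-head and is the Condorcet winner.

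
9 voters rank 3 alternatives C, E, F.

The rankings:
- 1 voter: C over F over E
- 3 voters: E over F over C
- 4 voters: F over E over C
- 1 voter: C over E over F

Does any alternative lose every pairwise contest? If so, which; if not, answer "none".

C

Pairwise majorities:
C vs E: E, 7–2.
C vs F: 1+1 = 2 for C, 7 for F — F by 7–2.
E vs F: 3+1 = 4 for E, 5 for F — F by 5–4.
Only C has no wins; C is the Condorcet loser.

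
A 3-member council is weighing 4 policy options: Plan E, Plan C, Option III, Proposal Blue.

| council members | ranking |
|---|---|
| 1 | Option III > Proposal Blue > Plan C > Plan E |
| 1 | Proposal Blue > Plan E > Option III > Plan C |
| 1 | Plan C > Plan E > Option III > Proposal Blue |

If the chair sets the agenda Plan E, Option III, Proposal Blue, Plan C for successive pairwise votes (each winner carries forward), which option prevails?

Proposal Blue

Round 1: Plan E vs Option III — 2–1, Plan E advances.
Round 2: Plan E vs Proposal Blue — 1–2, Proposal Blue advances.
Round 3: Proposal Blue vs Plan C — 2–1, Proposal Blue advances.
The agenda winner is Proposal Blue.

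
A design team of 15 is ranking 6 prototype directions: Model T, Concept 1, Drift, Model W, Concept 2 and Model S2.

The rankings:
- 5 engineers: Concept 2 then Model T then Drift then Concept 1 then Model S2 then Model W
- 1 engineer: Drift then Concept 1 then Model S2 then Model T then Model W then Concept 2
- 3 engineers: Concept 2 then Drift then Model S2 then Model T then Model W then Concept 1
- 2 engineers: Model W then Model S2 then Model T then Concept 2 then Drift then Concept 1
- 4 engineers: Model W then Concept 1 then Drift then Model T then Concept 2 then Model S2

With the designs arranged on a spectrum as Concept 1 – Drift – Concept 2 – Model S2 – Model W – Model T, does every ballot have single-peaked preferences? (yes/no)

no

Axis positions: Concept 1=1, Drift=2, Concept 2=3, Model S2=4, Model W=5, Model T=6.
Faction 1: ranking walks positions 3-6-2-1-4-5; Model T is ranked above Model S2 even though Model S2 lies between Model T and the peak Concept 2 on the axis — preferences dip and rise again. Not single-peaked.
Faction 2: ranking walks positions 2-1-4-6-5-3; Model S2 is ranked above Concept 2 even though Concept 2 lies between Model S2 and the peak Drift on the axis — preferences dip and rise again. Not single-peaked.
Faction 3: ranking walks positions 3-2-4-6-5-1; Model T is ranked above Model W even though Model W lies between Model T and the peak Concept 2 on the axis — preferences dip and rise again. Not single-peaked.
Faction 4 (peak Model W at position 5): ranking walks positions 5-4-6-3-2-1, expanding outward from the peak — single-peaked.
Faction 5: ranking walks positions 5-1-2-6-3-4; Concept 1 is ranked above Model S2 even though Model S2 lies between Concept 1 and the peak Model W on the axis — preferences dip and rise again. Not single-peaked.
Faction 1 violates single-peakedness, so the profile is not single-peaked on this axis.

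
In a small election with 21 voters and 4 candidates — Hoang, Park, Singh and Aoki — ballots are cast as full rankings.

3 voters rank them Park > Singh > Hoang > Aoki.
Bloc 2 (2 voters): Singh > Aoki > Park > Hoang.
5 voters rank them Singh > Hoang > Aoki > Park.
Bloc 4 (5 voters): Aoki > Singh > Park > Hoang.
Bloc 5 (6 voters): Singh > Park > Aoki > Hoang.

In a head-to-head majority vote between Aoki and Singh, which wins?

Singh

Ballots ranking Aoki above Singh: 5.
Ballots ranking Singh above Aoki: 21 − 5 = 16.
Singh wins the head-to-head 16–5.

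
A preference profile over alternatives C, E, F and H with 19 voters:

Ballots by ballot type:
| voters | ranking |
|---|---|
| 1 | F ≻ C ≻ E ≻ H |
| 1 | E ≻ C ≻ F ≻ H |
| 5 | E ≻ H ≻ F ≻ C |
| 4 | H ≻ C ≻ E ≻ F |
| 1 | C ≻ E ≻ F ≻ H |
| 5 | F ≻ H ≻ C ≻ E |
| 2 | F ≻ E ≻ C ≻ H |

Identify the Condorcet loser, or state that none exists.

none

Head-to-head results (19 voters):
C–E: C 11–8.
C vs F: F, 13–6.
C–H: H 14–5.
E vs F: E, 11–8.
E vs H: E preferred on 1+1+5+1+2 = 10 ballots; E wins 10–9.
F vs H: F wins 10–9.
Every alternative wins at least one matchup (C beats E; E beats F; F beats C; H beats C), so there is no Condorcet loser.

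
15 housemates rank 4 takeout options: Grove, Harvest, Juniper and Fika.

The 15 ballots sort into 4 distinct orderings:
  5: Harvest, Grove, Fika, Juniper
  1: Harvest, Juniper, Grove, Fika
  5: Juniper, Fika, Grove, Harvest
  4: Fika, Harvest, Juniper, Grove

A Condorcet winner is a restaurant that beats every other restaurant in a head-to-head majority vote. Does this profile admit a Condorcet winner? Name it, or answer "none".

Check each pair by majority over 15 ballots:
Grove vs Harvest: Grove is ranked higher on 5 ballots, Harvest on 10. Harvest wins 10–5.
Grove vs Juniper: 5 to 10, Juniper.
Grove vs Fika: Fika wins 9–6.
Harvest vs Juniper: Harvest is ranked higher on 5+1+4 = 10 ballots, Juniper on 5. Harvest wins 10–5.
Harvest vs Fika: Fika, 9–6.
Juniper vs Fika: Fika, 9–6.
Only Fika has no losses; Fika is the Condorcet winner.

Fika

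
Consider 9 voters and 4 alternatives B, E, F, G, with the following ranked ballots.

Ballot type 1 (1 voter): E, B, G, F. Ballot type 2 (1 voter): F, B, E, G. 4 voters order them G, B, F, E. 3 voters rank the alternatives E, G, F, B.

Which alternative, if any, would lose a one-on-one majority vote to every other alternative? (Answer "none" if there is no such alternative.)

none

Pairwise majorities:
B vs E: B preferred on 1+4 = 5 ballots; B wins 5–4.
B vs F: 5 to 4, B.
B vs G: G, 7–2.
E vs F: E preferred on 1+3 = 4 ballots; F wins 5–4.
E vs G: 5 to 4, E.
F vs G: G, 8–1.
Each alternative has at least one pairwise win (B beats E; E beats G; F beats E; G beats B) — no Condorcet loser.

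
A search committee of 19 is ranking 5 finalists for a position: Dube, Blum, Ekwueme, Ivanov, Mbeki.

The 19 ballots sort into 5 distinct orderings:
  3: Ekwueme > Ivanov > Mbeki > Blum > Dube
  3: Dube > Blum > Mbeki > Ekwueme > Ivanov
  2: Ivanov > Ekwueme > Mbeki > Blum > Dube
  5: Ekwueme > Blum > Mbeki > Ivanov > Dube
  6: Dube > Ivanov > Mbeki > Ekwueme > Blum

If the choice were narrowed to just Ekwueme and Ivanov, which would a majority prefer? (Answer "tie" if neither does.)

Ekwueme

Ballots ranking Ekwueme above Ivanov: 3 + 3 + 5 = 11.
Ballots ranking Ivanov above Ekwueme: 19 − 11 = 8.
Ekwueme wins the head-to-head 11–8.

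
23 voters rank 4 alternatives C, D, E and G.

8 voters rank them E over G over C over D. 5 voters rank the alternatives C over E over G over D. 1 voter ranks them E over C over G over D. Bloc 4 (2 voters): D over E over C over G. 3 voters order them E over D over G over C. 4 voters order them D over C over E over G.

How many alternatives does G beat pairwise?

G against each rival (23 voters):
G vs C: C wins 12–11.
G vs D: G wins 14–9.
G–E: E 23–0.
G beats D; loses to C, E — 1 pairwise win.

1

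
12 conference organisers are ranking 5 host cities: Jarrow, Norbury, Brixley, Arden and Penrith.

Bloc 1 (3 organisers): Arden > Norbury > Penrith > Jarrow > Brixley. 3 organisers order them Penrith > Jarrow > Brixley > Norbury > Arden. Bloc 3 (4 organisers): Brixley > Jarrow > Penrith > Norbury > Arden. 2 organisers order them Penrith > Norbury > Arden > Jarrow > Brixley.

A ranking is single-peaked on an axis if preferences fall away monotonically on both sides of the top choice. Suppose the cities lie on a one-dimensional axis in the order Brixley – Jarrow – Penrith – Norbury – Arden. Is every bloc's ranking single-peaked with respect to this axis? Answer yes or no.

yes

Axis positions: Brixley=1, Jarrow=2, Penrith=3, Norbury=4, Arden=5.
Bloc 1 (peak Arden at position 5): ranking walks positions 5-4-3-2-1, expanding outward from the peak — single-peaked.
Bloc 2 (peak Penrith at position 3): ranking walks positions 3-2-1-4-5, expanding outward from the peak — single-peaked.
Bloc 3 (peak Brixley at position 1): ranking walks positions 1-2-3-4-5, expanding outward from the peak — single-peaked.
Bloc 4 (peak Penrith at position 3): ranking walks positions 3-4-5-2-1, expanding outward from the peak — single-peaked.
Every ranking is single-peaked on this axis.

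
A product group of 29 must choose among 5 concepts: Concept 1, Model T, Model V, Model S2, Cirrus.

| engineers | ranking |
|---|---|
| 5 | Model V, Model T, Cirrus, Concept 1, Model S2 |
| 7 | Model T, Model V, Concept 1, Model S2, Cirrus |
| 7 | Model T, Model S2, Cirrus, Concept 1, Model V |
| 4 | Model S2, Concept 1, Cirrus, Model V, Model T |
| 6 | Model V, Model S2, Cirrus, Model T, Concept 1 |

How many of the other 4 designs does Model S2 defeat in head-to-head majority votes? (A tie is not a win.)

Model S2 against each rival (29 engineers):
Model S2 vs Concept 1: 7+4+6 = 17 for Model S2, 12 for Concept 1 — Model S2 by 17–12.
Model S2–Model T: Model T 19–10.
Model S2 vs Model V: 7+4 = 11 for Model S2, 18 for Model V — Model V by 18–11.
Model S2 vs Cirrus: Model S2 is ranked higher on 7+7+4+6 = 24 ballots, Cirrus on 5. Model S2 wins 24–5.
Model S2 beats Concept 1, Cirrus; loses to Model T, Model V — 2 pairwise wins.

2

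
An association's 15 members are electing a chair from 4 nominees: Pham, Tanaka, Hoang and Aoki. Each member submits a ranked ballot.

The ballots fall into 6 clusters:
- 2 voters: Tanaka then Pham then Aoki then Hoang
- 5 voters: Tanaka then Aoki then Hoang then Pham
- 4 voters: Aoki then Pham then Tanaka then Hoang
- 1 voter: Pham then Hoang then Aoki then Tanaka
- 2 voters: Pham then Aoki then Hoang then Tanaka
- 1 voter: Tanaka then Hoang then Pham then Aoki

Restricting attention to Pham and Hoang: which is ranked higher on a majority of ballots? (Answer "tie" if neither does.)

Ballots ranking Pham above Hoang: 2 + 4 + 1 + 2 = 9.
Ballots ranking Hoang above Pham: 15 − 9 = 6.
Pham wins the head-to-head 9–6.

Pham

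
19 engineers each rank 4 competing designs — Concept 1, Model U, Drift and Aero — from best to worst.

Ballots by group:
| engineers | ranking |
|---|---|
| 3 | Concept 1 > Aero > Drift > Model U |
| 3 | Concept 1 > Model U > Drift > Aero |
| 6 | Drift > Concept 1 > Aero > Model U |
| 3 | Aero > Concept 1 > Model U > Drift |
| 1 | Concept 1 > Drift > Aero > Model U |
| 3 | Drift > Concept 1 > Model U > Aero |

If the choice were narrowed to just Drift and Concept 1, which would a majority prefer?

Ballots ranking Drift above Concept 1: 6 + 3 = 9.
Ballots ranking Concept 1 above Drift: 19 − 9 = 10.
Concept 1 wins the head-to-head 10–9.

Concept 1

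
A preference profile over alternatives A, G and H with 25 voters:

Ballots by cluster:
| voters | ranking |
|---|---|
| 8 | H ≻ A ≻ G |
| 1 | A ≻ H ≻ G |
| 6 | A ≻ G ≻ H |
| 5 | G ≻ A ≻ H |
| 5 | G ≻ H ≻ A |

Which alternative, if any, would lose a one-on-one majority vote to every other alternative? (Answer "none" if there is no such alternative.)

Pairwise majorities:
A vs G: 8+1+6 = 15 for A, 10 for G — A by 15–10.
A vs H: A is ranked higher on 1+6+5 = 12 ballots, H on 13. H wins 13–12.
G vs H: G, 16–9.
No alternative is winless: A beats G; G beats H; H beats A. There is no Condorcet loser.

none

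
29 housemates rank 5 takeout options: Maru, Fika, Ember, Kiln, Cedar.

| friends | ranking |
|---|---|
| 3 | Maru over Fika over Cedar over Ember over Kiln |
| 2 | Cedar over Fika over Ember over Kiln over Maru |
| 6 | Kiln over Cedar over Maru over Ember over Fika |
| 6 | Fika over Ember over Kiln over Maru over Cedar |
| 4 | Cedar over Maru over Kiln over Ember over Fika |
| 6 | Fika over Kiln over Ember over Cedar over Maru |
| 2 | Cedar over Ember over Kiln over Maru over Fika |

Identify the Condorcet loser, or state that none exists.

Pairwise majorities:
Maru vs Fika: Maru is ranked higher on 3+6+4+2 = 15 ballots, Fika on 14. Maru wins 15–14.
Maru vs Ember: Ember wins 16–13.
Maru–Kiln: Kiln 22–7.
Maru–Cedar: Cedar 20–9.
Fika–Ember: Fika 17–12.
Fika vs Kiln: Fika, 17–12.
Fika vs Cedar: Fika is ranked higher on 3+6+6 = 15 ballots, Cedar on 14. Fika wins 15–14.
Ember vs Kiln: Ember preferred on 3+2+6+2 = 13 ballots; Kiln wins 16–13.
Ember vs Cedar: Cedar wins 17–12.
Kiln vs Cedar: Kiln, 18–11.
No restaurant is winless: Maru beats Fika; Fika beats Ember; Ember beats Maru; Kiln beats Maru; Cedar beats Maru. There is no Condorcet loser.

none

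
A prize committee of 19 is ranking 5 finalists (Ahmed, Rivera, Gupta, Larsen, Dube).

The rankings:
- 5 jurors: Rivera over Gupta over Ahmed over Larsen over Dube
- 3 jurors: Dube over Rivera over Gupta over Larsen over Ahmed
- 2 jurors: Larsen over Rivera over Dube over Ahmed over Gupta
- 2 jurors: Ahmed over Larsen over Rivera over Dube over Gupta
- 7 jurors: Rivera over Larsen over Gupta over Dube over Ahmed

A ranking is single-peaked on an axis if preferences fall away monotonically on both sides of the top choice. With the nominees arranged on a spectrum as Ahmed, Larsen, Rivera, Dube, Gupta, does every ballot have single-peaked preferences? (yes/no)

Axis positions: Ahmed=1, Larsen=2, Rivera=3, Dube=4, Gupta=5.
Bloc 1: ranking walks positions 3-5-1-2-4; Gupta is ranked above Dube even though Dube lies between Gupta and the peak Rivera on the axis — preferences dip and rise again. Not single-peaked.
Bloc 2 (peak Dube at position 4): ranking walks positions 4-3-5-2-1, expanding outward from the peak — single-peaked.
Bloc 3 (peak Larsen at position 2): ranking walks positions 2-3-4-1-5, expanding outward from the peak — single-peaked.
Bloc 4 (peak Ahmed at position 1): ranking walks positions 1-2-3-4-5, expanding outward from the peak — single-peaked.
Bloc 5: ranking walks positions 3-2-5-4-1; Gupta is ranked above Dube even though Dube lies between Gupta and the peak Rivera on the axis — preferences dip and rise again. Not single-peaked.
Bloc 1 violates single-peakedness, so the profile is not single-peaked on this axis.

no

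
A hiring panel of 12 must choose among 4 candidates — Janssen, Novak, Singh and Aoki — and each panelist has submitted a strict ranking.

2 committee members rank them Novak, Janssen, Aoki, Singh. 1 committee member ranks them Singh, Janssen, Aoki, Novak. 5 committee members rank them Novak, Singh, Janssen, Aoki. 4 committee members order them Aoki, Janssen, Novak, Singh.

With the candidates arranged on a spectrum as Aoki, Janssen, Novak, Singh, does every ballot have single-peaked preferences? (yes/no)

no

Axis positions: Aoki=1, Janssen=2, Novak=3, Singh=4.
Faction 1 (peak Novak at position 3): ranking walks positions 3-2-1-4, expanding outward from the peak — single-peaked.
Faction 2: ranking walks positions 4-2-1-3; Janssen is ranked above Novak even though Novak lies between Janssen and the peak Singh on the axis — preferences dip and rise again. Not single-peaked.
Faction 3 (peak Novak at position 3): ranking walks positions 3-4-2-1, expanding outward from the peak — single-peaked.
Faction 4 (peak Aoki at position 1): ranking walks positions 1-2-3-4, expanding outward from the peak — single-peaked.
Faction 2 violates single-peakedness, so the profile is not single-peaked on this axis.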